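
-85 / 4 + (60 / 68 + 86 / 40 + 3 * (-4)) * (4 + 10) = -49911 / 340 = -146.80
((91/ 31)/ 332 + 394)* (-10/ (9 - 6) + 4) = 1351713/ 5146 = 262.67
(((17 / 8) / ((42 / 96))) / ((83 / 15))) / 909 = 170 / 176043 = 0.00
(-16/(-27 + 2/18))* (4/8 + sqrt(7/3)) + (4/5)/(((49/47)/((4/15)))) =223292/444675 + 24* sqrt(21)/121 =1.41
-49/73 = -0.67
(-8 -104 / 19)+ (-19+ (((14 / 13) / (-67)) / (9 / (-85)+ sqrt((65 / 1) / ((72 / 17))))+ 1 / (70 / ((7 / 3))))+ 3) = -116605864452443 / 3960734890710 -606900*sqrt(2210) / 6948657703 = -29.44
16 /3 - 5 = 1 /3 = 0.33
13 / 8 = 1.62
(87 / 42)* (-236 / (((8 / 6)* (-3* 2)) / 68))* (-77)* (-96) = 30715872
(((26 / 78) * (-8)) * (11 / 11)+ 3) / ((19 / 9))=0.16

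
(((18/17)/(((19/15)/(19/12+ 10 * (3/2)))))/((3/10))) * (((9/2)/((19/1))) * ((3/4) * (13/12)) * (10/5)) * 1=1746225/98192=17.78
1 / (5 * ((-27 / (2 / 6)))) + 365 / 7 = 147818 / 2835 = 52.14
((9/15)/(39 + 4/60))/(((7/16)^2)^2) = 0.42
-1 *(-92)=92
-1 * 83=-83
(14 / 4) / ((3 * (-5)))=-7 / 30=-0.23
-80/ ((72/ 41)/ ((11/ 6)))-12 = -2579/ 27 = -95.52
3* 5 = 15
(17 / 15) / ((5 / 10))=34 / 15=2.27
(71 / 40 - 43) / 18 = -2.29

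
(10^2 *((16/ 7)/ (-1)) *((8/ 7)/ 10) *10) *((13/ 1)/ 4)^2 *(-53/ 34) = 3582800/ 833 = 4301.08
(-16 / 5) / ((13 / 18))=-288 / 65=-4.43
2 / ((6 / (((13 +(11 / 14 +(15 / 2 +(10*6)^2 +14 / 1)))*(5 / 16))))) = 127235 / 336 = 378.68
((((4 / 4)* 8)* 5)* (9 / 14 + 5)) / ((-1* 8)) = -395 / 14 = -28.21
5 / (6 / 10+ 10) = 25 / 53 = 0.47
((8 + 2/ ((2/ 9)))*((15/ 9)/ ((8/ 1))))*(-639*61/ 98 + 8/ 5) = -3299887/ 2352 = -1403.01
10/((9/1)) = 1.11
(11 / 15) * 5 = 11 / 3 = 3.67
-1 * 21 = -21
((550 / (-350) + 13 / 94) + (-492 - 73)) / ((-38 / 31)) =11554103 / 25004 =462.09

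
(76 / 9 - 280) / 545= -2444 / 4905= -0.50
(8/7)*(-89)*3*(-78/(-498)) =-27768/581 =-47.79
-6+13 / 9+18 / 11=-289 / 99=-2.92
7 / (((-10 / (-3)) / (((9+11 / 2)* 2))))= 60.90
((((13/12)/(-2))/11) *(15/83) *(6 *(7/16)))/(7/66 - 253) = 4095/44331296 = 0.00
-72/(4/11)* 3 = -594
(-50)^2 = 2500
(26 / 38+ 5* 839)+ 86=81352 / 19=4281.68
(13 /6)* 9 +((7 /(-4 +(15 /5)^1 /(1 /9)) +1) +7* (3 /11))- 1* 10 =6433 /506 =12.71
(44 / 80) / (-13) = -11 / 260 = -0.04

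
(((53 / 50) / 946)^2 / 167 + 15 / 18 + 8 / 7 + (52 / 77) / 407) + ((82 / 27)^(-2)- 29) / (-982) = 68709522461318201179 / 34230318253444830000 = 2.01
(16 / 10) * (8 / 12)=16 / 15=1.07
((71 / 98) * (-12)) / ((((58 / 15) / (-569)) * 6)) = 605985 / 2842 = 213.22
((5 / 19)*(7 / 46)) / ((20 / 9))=63 / 3496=0.02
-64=-64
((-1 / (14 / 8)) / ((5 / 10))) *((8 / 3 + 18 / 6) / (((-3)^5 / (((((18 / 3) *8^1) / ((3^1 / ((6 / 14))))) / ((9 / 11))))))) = 23936 / 107163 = 0.22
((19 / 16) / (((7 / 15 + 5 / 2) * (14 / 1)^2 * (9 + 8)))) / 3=95 / 2372384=0.00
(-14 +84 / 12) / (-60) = 7 / 60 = 0.12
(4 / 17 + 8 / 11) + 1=367 / 187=1.96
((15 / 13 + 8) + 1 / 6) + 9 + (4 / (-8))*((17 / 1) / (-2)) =3521 / 156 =22.57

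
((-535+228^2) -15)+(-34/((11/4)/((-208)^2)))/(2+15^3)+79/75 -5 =142844121538/2786025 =51271.66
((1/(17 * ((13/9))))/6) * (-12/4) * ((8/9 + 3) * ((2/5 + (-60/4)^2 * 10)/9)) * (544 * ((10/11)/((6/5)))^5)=-12306875000000/4578840981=-2687.77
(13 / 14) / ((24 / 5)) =65 / 336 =0.19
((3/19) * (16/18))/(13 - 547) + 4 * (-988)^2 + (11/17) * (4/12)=1010203672183/258723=3904576.22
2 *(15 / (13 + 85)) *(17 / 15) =17 / 49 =0.35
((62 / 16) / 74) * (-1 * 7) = -0.37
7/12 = 0.58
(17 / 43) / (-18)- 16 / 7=-2.31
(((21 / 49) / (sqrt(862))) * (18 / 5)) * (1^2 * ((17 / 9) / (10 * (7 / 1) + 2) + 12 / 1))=0.63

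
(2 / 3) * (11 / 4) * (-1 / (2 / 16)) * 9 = -132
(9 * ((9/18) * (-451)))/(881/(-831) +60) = -3373029/97958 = -34.43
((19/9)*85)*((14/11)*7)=158270/99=1598.69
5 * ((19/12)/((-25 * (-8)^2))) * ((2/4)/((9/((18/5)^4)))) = -4617/100000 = -0.05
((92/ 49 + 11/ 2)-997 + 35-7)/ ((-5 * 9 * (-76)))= -10471/ 37240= -0.28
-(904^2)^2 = -667841990656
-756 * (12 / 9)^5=-28672 / 9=-3185.78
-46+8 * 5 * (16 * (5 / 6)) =1462 / 3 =487.33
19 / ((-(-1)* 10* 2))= 19 / 20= 0.95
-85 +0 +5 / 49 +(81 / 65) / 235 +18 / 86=-2725485058 / 32184425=-84.68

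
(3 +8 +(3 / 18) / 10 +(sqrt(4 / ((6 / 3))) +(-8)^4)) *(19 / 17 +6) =121 *sqrt(2) / 17 +29816941 / 1020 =29242.36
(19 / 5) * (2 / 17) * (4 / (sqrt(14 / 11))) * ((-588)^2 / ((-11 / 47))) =-176428224 * sqrt(154) / 935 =-2341622.12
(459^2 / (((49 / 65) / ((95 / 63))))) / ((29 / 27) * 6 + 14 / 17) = 22116237975 / 381416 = 57984.56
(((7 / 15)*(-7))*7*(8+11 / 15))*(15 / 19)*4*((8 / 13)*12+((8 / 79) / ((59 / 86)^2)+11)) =-2390217944548 / 203774259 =-11729.73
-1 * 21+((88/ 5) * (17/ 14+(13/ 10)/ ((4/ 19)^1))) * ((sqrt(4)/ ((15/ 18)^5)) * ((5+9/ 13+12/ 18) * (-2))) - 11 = -58746897376/ 7109375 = -8263.30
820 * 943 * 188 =145372880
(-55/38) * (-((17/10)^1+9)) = 1177/76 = 15.49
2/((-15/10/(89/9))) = -356/27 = -13.19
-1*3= -3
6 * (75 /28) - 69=-741 /14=-52.93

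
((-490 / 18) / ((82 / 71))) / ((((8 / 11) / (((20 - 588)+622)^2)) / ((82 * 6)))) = -46496835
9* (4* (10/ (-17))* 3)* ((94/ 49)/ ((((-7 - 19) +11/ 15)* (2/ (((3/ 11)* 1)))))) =2284200/ 3472777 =0.66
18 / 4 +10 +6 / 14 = 209 / 14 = 14.93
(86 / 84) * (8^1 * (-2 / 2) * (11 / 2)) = -45.05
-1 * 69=-69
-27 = -27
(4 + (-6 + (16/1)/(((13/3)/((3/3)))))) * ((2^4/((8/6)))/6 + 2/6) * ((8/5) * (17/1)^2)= 356048/195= 1825.89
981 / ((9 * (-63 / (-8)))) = 872 / 63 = 13.84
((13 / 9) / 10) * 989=12857 / 90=142.86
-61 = -61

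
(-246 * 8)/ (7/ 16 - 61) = 32.50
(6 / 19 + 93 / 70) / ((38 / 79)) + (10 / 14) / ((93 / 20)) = 16789889 / 4700220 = 3.57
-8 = -8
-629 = -629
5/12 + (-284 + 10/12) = -1131/4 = -282.75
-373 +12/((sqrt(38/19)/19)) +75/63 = -7808/21 +114 * sqrt(2) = -210.59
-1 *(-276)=276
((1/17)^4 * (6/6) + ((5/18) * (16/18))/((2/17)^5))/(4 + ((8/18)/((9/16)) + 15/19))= 11265848279527/5737558616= 1963.53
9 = 9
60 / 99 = 20 / 33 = 0.61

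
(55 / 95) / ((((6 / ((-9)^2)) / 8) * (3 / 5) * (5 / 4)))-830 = -14186 / 19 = -746.63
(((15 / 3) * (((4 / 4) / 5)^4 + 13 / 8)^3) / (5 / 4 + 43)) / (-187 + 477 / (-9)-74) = -179320962879 / 115787500000000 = -0.00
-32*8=-256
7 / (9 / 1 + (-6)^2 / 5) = 35 / 81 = 0.43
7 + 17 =24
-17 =-17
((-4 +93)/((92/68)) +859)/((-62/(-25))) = 265875/713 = 372.90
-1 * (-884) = 884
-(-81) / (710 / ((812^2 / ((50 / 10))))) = 26703432 / 1775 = 15044.19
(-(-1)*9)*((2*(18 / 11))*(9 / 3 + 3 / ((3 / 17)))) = 6480 / 11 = 589.09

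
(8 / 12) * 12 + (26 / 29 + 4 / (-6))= 716 / 87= 8.23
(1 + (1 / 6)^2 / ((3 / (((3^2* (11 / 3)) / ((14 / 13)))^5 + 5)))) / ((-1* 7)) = -14530758247261 / 406594944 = -35737.68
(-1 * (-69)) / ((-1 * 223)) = -69 / 223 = -0.31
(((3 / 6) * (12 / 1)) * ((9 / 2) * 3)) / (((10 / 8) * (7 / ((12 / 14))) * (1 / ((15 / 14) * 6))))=17496 / 343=51.01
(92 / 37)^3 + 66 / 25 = 22810298 / 1266325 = 18.01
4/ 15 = 0.27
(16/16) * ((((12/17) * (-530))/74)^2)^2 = 102260633760000/156531800881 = 653.29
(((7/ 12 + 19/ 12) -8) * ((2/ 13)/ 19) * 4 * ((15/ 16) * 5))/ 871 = -875/ 860548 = -0.00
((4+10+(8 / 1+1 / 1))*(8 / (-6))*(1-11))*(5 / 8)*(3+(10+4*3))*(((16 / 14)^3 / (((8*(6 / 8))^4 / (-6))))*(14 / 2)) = -920000 / 3969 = -231.80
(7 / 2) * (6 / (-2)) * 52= -546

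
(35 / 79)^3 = 42875 / 493039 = 0.09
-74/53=-1.40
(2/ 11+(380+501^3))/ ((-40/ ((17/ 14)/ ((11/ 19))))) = -63828061977/ 9680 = -6593808.06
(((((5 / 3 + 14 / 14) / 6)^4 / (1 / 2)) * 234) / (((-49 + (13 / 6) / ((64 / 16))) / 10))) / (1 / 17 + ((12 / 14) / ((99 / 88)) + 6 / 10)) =-79206400 / 29862351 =-2.65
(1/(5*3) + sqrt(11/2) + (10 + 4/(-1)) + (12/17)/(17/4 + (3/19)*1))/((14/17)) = 17*sqrt(22)/28 + 21277/2814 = 10.41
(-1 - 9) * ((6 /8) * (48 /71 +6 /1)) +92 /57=-196103 /4047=-48.46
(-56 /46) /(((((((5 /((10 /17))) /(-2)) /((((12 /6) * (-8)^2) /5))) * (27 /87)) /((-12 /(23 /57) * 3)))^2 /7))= -2246268583673856 /87906575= -25552907.55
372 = 372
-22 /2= -11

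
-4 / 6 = -2 / 3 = -0.67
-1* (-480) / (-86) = -240 / 43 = -5.58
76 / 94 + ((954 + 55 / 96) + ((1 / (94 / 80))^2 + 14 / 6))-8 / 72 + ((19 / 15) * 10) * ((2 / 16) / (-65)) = 39628230461 / 41352480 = 958.30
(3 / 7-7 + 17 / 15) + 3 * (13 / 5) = 248 / 105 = 2.36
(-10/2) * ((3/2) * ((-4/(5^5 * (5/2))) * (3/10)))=0.00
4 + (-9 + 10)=5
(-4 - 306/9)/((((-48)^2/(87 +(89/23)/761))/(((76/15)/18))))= -54974885/136103328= -0.40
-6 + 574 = 568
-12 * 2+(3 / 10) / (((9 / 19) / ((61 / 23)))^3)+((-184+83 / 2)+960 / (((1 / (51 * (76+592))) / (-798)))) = -385816281379165543 / 14782905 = -26098813553.84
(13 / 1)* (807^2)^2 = 5513628380013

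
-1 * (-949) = 949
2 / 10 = 1 / 5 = 0.20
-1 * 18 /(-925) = 18 /925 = 0.02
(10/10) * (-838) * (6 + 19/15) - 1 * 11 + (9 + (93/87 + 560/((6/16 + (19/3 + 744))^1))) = -47727006091/7837395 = -6089.65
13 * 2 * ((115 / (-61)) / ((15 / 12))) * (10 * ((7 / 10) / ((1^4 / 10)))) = -167440 / 61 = -2744.92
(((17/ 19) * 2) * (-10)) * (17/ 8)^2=-24565/ 304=-80.81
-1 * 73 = -73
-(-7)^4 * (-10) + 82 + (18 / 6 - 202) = 23893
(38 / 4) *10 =95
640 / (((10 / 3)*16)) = 12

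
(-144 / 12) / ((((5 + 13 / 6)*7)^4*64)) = -243 / 8208541201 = -0.00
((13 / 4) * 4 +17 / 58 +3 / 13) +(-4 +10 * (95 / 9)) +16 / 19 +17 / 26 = 7515265 / 64467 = 116.58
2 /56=1 /28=0.04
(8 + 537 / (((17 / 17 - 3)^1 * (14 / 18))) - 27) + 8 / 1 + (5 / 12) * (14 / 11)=-82163 / 231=-355.68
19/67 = 0.28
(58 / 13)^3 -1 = 192915 / 2197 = 87.81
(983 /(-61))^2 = 966289 /3721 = 259.69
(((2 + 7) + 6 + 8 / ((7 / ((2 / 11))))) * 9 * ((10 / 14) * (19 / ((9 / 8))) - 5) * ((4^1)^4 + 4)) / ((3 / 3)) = 135484700 / 539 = 251363.08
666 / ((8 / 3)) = 999 / 4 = 249.75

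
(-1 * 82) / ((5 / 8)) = -656 / 5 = -131.20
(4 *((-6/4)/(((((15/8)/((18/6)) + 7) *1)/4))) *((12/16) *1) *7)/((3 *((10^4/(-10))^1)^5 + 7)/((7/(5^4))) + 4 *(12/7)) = 7056/114374999999999730197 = 0.00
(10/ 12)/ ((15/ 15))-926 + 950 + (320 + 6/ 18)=2071/ 6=345.17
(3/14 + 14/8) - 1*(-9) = 307/28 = 10.96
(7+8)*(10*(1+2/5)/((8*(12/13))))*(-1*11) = -5005/16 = -312.81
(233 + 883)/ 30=186/ 5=37.20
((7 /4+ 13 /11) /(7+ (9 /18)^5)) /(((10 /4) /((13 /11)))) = 8944 /45375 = 0.20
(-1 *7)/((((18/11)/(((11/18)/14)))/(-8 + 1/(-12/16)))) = 847/486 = 1.74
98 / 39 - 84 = -3178 / 39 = -81.49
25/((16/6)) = 75/8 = 9.38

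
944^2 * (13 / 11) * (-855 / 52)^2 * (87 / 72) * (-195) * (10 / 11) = -7379624272500 / 121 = -60988630351.24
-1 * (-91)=91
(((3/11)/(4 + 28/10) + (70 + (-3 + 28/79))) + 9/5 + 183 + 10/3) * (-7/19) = -792731779/8420610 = -94.14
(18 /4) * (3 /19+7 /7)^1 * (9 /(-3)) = -297 /19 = -15.63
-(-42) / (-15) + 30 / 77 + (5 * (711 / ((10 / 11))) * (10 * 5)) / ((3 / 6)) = 150553322 / 385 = 391047.59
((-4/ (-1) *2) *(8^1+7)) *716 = 85920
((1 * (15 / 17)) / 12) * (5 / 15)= 0.02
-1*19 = -19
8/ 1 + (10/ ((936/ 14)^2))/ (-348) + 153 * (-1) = -5525975765/ 38110176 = -145.00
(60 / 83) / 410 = 0.00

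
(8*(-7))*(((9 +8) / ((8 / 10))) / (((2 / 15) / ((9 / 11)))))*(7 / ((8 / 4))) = -562275 / 22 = -25557.95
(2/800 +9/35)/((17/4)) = 727/11900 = 0.06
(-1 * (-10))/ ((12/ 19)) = 95/ 6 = 15.83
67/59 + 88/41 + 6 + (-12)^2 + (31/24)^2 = 154.95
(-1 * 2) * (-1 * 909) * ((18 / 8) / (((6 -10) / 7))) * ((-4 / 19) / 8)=57267 / 304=188.38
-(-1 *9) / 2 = 9 / 2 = 4.50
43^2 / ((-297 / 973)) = -1799077 / 297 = -6057.50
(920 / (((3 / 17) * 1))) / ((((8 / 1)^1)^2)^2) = 1955 / 1536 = 1.27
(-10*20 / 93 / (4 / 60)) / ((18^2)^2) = -125 / 406782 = -0.00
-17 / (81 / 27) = -17 / 3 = -5.67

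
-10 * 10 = -100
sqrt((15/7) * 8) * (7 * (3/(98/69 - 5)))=-414 * sqrt(210)/247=-24.29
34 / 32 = 17 / 16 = 1.06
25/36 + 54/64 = 443/288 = 1.54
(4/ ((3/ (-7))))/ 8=-7/ 6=-1.17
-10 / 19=-0.53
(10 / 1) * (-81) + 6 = -804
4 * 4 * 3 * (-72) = -3456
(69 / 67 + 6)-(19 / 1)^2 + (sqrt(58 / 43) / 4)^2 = -353.89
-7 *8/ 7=-8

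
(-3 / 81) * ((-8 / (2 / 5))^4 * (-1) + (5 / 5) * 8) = 159992 / 27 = 5925.63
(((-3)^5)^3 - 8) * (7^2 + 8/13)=-9255050175/13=-711926936.54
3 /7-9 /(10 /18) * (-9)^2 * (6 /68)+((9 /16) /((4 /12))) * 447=6082887 /9520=638.96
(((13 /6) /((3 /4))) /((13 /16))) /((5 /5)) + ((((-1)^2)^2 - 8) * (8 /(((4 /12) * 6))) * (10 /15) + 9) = -55 /9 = -6.11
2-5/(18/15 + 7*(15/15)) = 1.39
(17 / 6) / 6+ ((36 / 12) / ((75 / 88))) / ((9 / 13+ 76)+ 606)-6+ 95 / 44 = -147764113 / 43931250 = -3.36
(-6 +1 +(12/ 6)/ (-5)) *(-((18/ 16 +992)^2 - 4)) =5325983.63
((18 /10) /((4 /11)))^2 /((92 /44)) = 107811 /9200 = 11.72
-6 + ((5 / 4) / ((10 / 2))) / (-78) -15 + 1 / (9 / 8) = -18827 / 936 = -20.11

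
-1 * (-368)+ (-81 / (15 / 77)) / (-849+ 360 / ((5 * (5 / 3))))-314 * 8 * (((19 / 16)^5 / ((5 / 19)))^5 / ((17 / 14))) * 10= -20009336105676681535440686861843898772288221 / 16625534727602657091895238328320000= -1203530378.63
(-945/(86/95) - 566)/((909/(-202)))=138451/387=357.75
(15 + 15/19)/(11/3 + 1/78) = 23400/5453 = 4.29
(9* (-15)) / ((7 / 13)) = -1755 / 7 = -250.71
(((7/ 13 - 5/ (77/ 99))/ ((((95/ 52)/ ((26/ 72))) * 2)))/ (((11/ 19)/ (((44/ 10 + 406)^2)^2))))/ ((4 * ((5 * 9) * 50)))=-95326262598528/ 30078125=-3169288.73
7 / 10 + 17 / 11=247 / 110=2.25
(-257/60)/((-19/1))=257/1140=0.23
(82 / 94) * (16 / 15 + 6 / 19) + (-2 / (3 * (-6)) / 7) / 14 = 4753741 / 3938130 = 1.21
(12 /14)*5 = 30 /7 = 4.29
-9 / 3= -3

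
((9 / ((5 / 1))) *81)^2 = 531441 / 25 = 21257.64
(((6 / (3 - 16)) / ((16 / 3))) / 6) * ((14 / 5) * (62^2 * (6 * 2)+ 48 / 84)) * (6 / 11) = -145305 / 143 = -1016.12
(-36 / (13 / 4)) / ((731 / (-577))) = 83088 / 9503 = 8.74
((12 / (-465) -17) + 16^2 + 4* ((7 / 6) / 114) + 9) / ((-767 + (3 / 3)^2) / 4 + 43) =-13147282 / 7871985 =-1.67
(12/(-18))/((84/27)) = -3/14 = -0.21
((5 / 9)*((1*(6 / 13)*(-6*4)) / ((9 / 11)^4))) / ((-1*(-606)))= -585640 / 25843779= -0.02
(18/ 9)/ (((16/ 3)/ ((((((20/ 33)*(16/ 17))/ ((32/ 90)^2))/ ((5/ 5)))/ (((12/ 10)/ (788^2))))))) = 654901875/ 748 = 875537.27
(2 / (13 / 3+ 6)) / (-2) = -3 / 31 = -0.10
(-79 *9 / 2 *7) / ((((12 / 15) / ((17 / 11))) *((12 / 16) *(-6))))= 47005 / 44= 1068.30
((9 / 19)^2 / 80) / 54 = 3 / 57760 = 0.00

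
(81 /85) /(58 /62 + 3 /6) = 5022 /7565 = 0.66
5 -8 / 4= 3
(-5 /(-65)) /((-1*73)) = -1 /949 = -0.00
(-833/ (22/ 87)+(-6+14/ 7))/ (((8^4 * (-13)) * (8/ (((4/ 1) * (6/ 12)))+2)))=72559/ 7028736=0.01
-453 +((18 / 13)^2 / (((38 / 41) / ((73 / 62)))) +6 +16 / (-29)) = -1284912082 / 2886689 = -445.12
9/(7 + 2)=1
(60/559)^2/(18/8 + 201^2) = 1600/5611221317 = 0.00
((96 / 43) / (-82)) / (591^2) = -0.00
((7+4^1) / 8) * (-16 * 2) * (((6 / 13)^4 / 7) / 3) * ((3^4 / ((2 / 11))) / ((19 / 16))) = -135489024 / 3798613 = -35.67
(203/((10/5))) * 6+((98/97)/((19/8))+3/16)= 609.61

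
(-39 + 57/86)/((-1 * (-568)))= -3297/48848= -0.07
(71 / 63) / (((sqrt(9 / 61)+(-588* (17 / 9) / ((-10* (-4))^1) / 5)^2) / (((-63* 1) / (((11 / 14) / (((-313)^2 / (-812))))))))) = 3312221592948423750 / 9367703710792339 - 5282059865625000* sqrt(61) / 9367703710792339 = 349.17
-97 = -97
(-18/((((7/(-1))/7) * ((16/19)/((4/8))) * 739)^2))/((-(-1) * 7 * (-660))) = 0.00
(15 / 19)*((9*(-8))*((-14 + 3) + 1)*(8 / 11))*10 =864000 / 209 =4133.97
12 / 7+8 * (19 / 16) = 157 / 14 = 11.21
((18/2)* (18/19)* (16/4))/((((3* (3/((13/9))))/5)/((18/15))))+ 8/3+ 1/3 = 681/19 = 35.84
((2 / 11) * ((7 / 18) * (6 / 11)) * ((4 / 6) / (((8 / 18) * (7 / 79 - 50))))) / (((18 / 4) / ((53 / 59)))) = -58618 / 253341693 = -0.00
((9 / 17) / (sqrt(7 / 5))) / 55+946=9 * sqrt(35) / 6545+946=946.01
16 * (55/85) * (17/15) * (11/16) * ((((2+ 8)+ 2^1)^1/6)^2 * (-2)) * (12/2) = -1936/5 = -387.20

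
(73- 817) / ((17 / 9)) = -6696 / 17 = -393.88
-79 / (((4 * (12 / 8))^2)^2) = -79 / 1296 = -0.06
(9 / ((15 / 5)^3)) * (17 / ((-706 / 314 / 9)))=-22.68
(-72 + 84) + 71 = 83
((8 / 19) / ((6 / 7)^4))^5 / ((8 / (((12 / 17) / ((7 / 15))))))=56994475926865715 / 1043709136106943168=0.05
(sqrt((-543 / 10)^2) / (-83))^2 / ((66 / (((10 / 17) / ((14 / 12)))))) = 294849 / 90177010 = 0.00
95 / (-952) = -95 / 952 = -0.10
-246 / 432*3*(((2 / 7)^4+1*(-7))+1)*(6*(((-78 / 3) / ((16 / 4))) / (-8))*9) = 449.22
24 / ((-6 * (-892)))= 1 / 223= 0.00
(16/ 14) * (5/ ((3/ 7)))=13.33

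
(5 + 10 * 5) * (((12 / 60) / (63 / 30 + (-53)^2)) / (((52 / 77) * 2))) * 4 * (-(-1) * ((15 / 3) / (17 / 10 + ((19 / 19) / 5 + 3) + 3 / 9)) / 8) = 0.00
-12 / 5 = -2.40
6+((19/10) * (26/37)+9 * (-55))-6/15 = -90292/185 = -488.06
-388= -388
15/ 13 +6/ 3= 41/ 13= 3.15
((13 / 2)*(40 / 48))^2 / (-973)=-4225 / 140112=-0.03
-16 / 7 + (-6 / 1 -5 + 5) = -58 / 7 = -8.29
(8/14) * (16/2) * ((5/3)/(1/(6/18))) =160/63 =2.54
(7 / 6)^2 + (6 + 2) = 337 / 36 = 9.36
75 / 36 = 25 / 12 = 2.08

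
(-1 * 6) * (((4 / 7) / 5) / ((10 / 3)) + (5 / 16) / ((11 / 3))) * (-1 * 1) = 11043 / 15400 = 0.72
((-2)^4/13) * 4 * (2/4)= 32/13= 2.46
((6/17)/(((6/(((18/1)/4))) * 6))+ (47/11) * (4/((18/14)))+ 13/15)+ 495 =17139797/33660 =509.20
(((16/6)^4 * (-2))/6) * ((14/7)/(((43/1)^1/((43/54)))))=-0.62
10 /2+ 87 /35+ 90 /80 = 2411 /280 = 8.61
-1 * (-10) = 10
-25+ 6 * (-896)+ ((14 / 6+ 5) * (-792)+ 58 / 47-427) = -546834 / 47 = -11634.77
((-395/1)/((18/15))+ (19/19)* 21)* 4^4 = -236672/3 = -78890.67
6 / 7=0.86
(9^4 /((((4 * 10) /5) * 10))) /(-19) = -6561 /1520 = -4.32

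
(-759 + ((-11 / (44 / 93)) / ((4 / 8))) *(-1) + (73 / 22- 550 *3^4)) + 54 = -497257 / 11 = -45205.18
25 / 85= 5 / 17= 0.29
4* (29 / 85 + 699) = 237776 / 85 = 2797.36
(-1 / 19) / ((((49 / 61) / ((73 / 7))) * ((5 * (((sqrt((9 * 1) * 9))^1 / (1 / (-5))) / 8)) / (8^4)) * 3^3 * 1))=145915904 / 39590775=3.69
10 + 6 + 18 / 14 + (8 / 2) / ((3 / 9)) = 205 / 7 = 29.29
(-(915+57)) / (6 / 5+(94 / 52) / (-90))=-2274480 / 2761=-823.79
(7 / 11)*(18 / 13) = 126 / 143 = 0.88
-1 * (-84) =84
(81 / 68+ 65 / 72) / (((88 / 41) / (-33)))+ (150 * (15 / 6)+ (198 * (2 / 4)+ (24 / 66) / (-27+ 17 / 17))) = 206207051 / 466752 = 441.79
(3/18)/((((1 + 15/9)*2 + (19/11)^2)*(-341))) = -11/187178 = -0.00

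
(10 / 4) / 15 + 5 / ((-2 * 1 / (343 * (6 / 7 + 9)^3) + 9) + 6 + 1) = 3777853 / 7884213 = 0.48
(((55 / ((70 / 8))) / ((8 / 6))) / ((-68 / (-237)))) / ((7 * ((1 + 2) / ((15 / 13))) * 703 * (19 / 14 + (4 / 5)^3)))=4888125 / 7114693222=0.00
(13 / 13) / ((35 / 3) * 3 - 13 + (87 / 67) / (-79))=5293 / 116359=0.05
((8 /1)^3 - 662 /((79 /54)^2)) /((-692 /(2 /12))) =-158125 /3239079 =-0.05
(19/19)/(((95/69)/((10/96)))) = 23/304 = 0.08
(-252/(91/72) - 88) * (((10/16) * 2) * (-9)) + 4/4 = 42043/13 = 3234.08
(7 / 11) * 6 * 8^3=21504 / 11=1954.91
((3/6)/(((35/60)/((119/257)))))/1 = 102/257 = 0.40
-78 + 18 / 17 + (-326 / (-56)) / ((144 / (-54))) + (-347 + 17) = -1557945 / 3808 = -409.12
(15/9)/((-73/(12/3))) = -20/219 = -0.09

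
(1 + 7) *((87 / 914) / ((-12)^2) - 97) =-4255555 / 5484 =-775.99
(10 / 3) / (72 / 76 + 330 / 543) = 17195 / 8022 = 2.14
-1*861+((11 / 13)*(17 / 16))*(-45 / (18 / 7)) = -364721 / 416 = -876.73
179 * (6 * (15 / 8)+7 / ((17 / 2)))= 146959 / 68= 2161.16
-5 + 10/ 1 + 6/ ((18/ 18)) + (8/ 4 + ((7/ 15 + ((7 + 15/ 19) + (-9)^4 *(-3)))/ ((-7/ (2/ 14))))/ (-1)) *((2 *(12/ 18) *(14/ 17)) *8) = -355960613/ 101745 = -3498.56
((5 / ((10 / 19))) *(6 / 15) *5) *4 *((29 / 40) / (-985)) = -551 / 9850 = -0.06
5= 5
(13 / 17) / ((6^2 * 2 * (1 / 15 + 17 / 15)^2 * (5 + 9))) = 325 / 616896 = 0.00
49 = 49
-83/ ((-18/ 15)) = 415/ 6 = 69.17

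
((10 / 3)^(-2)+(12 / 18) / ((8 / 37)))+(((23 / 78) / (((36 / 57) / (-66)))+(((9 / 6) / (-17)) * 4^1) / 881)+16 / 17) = -519851541 / 19470100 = -26.70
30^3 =27000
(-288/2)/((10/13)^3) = -39546/125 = -316.37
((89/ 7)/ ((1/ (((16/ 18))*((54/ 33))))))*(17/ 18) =12104/ 693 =17.47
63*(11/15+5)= 361.20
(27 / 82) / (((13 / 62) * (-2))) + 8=7691 / 1066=7.21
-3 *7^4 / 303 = -2401 / 101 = -23.77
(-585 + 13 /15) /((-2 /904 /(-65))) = -51485512 /3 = -17161837.33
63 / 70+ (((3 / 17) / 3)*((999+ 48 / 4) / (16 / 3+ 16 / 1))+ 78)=444381 / 5440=81.69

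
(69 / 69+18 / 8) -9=-23 / 4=-5.75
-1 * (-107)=107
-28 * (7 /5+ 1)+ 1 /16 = -5371 /80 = -67.14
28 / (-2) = -14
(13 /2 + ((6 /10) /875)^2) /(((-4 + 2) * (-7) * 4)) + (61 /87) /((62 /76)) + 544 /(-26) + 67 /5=-492125722728277 /75162018750000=-6.55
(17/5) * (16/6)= 136/15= 9.07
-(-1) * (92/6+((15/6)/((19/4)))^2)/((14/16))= 135248/7581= 17.84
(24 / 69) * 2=16 / 23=0.70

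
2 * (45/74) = 45/37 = 1.22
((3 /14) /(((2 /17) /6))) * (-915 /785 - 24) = -604503 /2198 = -275.02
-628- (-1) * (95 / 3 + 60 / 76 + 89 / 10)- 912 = -854227 / 570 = -1498.64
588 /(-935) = -588 /935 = -0.63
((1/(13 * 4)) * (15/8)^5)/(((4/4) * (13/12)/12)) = 6834375/1384448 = 4.94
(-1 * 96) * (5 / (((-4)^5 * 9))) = 5 / 96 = 0.05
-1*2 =-2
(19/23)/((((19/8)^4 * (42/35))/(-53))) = -542720/473271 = -1.15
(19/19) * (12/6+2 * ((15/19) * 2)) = 98/19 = 5.16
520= 520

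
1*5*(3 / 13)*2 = 30 / 13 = 2.31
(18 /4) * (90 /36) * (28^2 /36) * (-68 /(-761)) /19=16660 /14459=1.15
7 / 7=1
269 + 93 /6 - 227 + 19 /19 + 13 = 143 /2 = 71.50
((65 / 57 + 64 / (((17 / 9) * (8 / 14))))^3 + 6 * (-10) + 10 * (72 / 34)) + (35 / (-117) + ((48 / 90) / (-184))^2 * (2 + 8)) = 6904265730091105736 / 31285302591465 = 220687.20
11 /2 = 5.50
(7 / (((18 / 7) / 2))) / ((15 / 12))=196 / 45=4.36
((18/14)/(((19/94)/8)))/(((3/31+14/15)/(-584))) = -1837918080/63707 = -28849.55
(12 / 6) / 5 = 2 / 5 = 0.40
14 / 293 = 0.05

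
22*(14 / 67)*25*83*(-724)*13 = -6015209200 / 67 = -89779241.79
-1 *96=-96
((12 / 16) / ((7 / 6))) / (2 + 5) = 0.09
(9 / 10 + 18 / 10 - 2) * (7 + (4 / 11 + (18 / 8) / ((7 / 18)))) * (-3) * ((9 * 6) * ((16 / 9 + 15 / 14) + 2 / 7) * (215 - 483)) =96464925 / 77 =1252791.23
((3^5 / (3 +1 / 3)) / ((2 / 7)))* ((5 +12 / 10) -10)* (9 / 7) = -124659 / 100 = -1246.59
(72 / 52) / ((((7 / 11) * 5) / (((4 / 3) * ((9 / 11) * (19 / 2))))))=2052 / 455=4.51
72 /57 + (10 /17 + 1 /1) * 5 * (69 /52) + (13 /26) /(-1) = 189803 /16796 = 11.30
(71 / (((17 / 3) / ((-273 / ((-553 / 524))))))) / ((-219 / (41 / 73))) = -59489196 / 7156847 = -8.31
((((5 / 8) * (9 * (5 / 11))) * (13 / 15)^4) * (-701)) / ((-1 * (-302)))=-20021261 / 5979600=-3.35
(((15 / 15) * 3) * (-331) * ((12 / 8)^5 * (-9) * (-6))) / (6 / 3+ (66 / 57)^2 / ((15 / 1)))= -194886.43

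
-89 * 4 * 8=-2848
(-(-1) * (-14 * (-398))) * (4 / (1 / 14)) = 312032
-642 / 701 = -0.92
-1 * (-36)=36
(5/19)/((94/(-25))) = -125/1786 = -0.07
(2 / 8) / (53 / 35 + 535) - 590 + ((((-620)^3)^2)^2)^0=-44240933 / 75112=-589.00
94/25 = 3.76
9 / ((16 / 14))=63 / 8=7.88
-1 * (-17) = 17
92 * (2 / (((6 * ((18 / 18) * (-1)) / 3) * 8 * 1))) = -23 / 2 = -11.50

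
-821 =-821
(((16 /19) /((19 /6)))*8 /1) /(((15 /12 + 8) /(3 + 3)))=18432 /13357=1.38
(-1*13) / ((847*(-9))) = 0.00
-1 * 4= -4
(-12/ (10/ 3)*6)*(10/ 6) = -36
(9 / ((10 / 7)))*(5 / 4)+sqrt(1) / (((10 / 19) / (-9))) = -369 / 40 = -9.22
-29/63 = -0.46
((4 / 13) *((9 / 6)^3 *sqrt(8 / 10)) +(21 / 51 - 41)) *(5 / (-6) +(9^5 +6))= -40747375 / 17 +637785 *sqrt(5) / 26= -2342053.23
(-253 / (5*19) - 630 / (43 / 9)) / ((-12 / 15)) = 168.15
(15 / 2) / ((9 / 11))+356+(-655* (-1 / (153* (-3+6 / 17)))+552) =148319 / 162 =915.55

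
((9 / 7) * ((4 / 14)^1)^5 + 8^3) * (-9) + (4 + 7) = -4597.02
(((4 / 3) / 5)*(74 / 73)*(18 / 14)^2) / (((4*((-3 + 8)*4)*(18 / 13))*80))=1443 / 28616000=0.00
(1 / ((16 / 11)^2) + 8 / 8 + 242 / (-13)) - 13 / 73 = -4207987 / 242944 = -17.32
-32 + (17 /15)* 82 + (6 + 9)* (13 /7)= 9323 /105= 88.79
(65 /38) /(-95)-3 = -2179 /722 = -3.02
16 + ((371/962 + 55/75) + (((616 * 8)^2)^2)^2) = 5019170217244618159319515901707507/14430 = 347828843883895922336764800000.00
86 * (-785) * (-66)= 4455660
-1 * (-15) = 15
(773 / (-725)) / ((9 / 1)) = -773 / 6525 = -0.12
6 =6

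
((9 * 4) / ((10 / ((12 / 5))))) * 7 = 1512 / 25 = 60.48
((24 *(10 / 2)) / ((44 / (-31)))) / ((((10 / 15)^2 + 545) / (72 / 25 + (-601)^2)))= -15116382378 / 269995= -55987.64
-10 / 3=-3.33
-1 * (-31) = 31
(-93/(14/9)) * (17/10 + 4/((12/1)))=-17019/140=-121.56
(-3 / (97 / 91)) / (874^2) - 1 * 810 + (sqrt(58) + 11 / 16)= -801.70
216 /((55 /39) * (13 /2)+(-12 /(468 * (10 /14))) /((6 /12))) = 84240 /3547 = 23.75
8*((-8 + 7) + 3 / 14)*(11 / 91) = -484 / 637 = -0.76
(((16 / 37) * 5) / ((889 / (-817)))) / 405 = -13072 / 2664333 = -0.00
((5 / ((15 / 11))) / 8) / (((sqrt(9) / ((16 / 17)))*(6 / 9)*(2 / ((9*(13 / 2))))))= 429 / 68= 6.31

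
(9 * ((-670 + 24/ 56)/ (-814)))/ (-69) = -14061/ 131054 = -0.11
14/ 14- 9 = -8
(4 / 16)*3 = 3 / 4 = 0.75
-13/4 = -3.25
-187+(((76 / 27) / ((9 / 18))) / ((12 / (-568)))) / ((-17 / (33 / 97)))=-8088377 / 44523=-181.67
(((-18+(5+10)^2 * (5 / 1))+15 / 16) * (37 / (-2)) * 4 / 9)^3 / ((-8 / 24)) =10450742380242137 / 4608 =2267956245712.27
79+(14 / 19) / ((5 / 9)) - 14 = 6301 / 95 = 66.33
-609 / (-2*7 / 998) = 43413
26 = 26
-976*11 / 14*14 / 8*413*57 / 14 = -2256573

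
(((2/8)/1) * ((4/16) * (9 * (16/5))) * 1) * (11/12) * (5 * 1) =33/4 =8.25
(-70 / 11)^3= -343000 / 1331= -257.70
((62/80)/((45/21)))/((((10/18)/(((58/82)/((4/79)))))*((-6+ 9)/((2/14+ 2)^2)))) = 639189/45920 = 13.92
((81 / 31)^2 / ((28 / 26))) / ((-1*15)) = -28431 / 67270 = -0.42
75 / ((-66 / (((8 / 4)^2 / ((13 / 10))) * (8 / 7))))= -4000 / 1001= -4.00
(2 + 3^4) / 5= 83 / 5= 16.60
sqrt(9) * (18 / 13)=4.15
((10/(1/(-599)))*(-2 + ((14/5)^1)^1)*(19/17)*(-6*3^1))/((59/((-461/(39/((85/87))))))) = -419731280/22243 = -18870.26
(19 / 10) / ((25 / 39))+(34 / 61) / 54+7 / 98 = 4389307 / 1441125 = 3.05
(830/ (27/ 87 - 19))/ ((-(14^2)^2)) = 12035/ 10410736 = 0.00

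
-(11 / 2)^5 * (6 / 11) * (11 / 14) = -483153 / 224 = -2156.93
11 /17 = 0.65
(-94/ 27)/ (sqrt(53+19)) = -47 * sqrt(2)/ 162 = -0.41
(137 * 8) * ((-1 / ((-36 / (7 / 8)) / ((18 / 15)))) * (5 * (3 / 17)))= 28.21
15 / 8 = 1.88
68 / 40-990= -9883 / 10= -988.30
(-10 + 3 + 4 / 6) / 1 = -19 / 3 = -6.33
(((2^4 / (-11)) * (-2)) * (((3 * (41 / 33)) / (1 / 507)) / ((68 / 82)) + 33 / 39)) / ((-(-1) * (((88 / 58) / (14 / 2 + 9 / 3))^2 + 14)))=1864258997000 / 3942077997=472.91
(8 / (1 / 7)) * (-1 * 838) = -46928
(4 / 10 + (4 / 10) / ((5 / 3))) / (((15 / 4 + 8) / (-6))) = -384 / 1175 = -0.33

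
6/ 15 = 0.40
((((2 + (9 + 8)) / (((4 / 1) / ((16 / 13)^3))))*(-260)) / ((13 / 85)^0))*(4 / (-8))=194560 / 169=1151.24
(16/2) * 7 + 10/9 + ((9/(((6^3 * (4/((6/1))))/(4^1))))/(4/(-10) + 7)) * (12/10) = 11317/198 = 57.16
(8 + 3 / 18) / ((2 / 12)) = 49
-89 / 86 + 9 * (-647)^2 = 324003277 / 86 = 3767479.97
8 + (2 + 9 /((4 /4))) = 19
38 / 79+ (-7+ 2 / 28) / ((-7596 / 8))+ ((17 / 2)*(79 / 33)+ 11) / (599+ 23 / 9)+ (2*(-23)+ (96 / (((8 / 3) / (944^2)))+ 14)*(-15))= -60190646391662678191 / 125080908876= -481213695.46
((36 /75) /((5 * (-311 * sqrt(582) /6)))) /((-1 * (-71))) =-12 * sqrt(582) /267732125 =-0.00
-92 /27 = -3.41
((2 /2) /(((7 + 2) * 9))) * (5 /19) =5 /1539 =0.00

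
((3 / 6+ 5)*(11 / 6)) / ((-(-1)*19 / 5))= 605 / 228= 2.65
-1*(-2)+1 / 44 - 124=-5367 / 44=-121.98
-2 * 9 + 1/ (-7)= -127/ 7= -18.14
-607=-607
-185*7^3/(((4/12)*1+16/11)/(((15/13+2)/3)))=-28618205/767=-37311.87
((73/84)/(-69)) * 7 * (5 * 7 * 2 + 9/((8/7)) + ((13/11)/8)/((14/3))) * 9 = -7006613/113344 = -61.82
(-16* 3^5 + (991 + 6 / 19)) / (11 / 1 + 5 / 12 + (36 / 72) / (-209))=-7264884 / 28627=-253.78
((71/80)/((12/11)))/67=0.01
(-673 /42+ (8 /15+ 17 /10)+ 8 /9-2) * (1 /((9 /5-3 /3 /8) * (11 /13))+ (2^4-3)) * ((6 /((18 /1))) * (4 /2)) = -4515628 /33165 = -136.16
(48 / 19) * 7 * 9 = 3024 / 19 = 159.16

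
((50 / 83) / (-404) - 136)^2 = 5199316600401 / 281098756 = 18496.41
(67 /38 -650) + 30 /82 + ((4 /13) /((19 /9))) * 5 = -13107219 /20254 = -647.14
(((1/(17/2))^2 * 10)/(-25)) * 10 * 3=-48/289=-0.17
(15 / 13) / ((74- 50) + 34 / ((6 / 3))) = 15 / 533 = 0.03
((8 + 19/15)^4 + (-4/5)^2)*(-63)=-2613334087/5625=-464592.73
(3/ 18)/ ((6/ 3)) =1/ 12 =0.08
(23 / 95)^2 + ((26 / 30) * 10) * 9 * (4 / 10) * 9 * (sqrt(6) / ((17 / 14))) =566.50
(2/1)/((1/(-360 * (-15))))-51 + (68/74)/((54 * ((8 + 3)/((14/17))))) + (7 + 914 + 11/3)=128281937/10989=11673.67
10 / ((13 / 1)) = 10 / 13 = 0.77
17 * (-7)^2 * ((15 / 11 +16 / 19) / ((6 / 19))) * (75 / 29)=9600325 / 638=15047.53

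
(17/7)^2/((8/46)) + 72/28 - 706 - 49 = -140829/196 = -718.52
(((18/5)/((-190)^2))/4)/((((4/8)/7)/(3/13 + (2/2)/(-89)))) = 8001/104419250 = 0.00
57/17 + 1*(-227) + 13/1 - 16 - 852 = -18337/17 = -1078.65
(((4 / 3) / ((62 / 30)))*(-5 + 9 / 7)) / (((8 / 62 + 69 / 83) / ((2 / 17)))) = -86320 / 294049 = -0.29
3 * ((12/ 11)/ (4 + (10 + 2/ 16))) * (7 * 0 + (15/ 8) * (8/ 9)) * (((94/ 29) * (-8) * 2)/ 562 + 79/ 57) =96145120/ 192454933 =0.50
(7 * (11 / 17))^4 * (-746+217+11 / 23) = -222448.80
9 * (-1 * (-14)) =126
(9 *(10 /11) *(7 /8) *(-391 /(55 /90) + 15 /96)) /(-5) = 14185143 /15488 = 915.88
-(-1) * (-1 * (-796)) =796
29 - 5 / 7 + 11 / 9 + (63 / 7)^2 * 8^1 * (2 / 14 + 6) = 4010.08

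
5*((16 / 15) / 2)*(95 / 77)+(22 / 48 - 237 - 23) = -157851 / 616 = -256.25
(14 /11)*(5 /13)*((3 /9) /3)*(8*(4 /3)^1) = 2240 /3861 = 0.58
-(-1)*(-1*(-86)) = 86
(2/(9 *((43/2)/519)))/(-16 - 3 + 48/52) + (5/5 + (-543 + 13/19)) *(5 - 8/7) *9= -75766111793/4031895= -18791.69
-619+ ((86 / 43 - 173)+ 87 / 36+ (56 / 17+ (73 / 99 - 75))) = -5779771 / 6732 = -858.55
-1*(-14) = 14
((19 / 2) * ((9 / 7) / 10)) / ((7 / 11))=1881 / 980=1.92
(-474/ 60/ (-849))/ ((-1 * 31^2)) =-79/ 8158890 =-0.00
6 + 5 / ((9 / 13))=119 / 9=13.22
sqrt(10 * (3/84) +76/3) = sqrt(45318)/42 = 5.07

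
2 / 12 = 1 / 6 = 0.17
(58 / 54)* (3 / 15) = 29 / 135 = 0.21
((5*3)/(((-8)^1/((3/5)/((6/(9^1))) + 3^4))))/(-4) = 2457/64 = 38.39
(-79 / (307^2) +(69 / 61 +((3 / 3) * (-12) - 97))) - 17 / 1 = -717899452 / 5749189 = -124.87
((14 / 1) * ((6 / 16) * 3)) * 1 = 63 / 4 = 15.75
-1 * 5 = -5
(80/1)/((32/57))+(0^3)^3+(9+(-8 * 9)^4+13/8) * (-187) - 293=-40203305675/8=-5025413209.38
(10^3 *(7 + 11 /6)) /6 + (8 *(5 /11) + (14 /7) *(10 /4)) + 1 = 146704 /99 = 1481.86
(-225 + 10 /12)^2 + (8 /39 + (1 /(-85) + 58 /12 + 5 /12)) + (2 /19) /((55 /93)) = 208916007337 /4157010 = 50256.32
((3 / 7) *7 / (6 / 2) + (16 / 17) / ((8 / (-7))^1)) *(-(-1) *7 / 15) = 7 / 85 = 0.08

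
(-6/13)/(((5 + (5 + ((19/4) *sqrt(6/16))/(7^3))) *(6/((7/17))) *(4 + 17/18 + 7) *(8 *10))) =-237180384/71553129149255 + 410571 *sqrt(6)/357765645746275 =-0.00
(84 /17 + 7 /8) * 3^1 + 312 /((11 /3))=153399 /1496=102.54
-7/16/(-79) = 7/1264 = 0.01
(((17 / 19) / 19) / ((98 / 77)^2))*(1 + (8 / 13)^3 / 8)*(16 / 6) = 69938 / 876603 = 0.08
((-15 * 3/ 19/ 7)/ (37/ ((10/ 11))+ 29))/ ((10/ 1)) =-45/ 92701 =-0.00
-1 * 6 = -6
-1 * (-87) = 87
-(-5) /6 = 0.83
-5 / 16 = -0.31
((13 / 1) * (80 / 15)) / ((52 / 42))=56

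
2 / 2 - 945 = -944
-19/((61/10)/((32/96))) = -190/183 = -1.04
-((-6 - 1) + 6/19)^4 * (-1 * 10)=2601446410/130321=19961.84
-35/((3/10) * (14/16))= -400/3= -133.33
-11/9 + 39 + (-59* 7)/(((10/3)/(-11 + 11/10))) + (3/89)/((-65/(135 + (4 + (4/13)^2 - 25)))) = 222496169537/175979700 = 1264.33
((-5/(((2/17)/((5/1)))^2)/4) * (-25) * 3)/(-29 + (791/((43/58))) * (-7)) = -22.59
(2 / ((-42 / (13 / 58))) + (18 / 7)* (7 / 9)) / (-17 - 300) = -2423 / 386106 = -0.01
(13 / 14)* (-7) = -13 / 2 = -6.50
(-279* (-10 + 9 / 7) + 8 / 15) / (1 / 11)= 26750.01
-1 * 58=-58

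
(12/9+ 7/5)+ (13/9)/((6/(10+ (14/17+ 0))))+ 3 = 8.34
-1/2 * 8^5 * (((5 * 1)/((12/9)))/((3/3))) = -61440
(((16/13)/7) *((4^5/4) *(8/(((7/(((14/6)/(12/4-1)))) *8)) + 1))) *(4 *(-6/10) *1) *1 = -8192/65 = -126.03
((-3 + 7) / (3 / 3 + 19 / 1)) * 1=1 / 5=0.20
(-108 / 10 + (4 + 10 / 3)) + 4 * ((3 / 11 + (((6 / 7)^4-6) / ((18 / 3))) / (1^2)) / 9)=-4456756 / 1188495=-3.75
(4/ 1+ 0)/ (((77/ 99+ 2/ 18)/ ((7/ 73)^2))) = 0.04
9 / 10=0.90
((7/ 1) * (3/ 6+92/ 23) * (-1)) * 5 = -315/ 2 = -157.50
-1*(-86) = 86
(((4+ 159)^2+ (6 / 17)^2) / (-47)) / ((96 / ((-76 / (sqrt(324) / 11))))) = 1604801693 / 5867856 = 273.49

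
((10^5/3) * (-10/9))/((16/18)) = -125000/3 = -41666.67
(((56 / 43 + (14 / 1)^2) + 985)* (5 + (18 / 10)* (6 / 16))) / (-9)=-11540453 / 15480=-745.51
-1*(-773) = 773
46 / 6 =23 / 3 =7.67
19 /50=0.38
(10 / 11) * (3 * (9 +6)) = 450 / 11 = 40.91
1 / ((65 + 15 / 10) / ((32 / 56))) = 8 / 931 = 0.01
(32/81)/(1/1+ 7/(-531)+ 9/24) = 15104/52065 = 0.29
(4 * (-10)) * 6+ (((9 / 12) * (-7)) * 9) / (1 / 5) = -1905 / 4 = -476.25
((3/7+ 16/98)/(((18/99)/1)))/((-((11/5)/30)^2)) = -326250/539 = -605.29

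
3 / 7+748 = 5239 / 7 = 748.43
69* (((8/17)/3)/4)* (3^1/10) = 69/85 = 0.81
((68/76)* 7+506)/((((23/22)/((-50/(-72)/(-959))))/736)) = -42825200/163989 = -261.15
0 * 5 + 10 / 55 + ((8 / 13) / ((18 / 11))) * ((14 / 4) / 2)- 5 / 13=586 / 1287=0.46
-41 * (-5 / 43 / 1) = 205 / 43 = 4.77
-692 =-692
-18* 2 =-36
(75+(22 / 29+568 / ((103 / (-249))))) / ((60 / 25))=-19376185 / 35844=-540.57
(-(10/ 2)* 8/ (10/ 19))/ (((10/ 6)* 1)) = -228/ 5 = -45.60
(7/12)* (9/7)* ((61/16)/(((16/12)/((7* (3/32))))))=11529/8192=1.41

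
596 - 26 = 570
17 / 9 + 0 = 17 / 9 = 1.89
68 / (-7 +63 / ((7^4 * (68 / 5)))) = -1586032 / 163223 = -9.72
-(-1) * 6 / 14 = 3 / 7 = 0.43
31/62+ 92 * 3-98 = 357/2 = 178.50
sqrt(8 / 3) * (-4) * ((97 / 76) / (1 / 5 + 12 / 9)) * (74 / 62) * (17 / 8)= -305065 * sqrt(6) / 54188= -13.79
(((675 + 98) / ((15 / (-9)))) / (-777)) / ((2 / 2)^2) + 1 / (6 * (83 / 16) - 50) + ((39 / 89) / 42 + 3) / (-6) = 8811499 / 208842060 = 0.04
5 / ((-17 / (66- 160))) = 27.65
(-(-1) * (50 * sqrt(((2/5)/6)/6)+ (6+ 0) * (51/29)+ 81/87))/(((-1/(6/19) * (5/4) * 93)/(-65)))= 520 * sqrt(10)/1767+ 34632/17081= 2.96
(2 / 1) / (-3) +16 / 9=10 / 9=1.11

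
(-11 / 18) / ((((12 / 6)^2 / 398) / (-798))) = 291137 / 6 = 48522.83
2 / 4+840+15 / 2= 848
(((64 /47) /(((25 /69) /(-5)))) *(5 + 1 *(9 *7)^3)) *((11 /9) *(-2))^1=8097683968 /705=11486076.55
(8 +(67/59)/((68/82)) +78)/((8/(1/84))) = 58421/449344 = 0.13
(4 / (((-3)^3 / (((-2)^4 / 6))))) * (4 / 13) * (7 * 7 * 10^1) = -62720 / 1053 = -59.56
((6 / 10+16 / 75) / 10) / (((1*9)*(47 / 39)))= 793 / 105750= 0.01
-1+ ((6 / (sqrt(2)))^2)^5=1889567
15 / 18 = 5 / 6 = 0.83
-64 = -64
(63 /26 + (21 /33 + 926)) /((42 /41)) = 10894151 /12012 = 906.94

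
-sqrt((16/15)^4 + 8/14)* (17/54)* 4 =-68* sqrt(1157191)/42525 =-1.72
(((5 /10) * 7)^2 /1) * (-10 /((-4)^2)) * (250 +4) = -31115 /16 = -1944.69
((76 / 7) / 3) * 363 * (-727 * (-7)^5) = 16051866292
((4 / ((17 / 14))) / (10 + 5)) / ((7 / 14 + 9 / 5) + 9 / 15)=112 / 1479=0.08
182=182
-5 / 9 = -0.56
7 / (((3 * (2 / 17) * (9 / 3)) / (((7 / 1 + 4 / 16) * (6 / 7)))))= 493 / 12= 41.08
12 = 12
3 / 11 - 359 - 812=-12878 / 11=-1170.73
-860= -860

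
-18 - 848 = -866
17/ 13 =1.31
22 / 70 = 11 / 35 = 0.31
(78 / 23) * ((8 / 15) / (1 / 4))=832 / 115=7.23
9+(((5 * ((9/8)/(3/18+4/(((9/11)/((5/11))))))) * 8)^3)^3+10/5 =150094635302527639731305273/502592611936843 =298640751450.98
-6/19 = -0.32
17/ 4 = 4.25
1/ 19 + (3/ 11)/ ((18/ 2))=52/ 627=0.08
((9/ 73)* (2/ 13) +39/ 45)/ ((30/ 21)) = 88249/ 142350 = 0.62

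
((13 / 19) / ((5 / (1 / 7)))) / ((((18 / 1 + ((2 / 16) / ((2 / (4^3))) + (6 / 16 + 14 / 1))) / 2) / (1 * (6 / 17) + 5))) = 0.01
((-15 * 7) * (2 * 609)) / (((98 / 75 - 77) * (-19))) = -1370250 / 15409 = -88.93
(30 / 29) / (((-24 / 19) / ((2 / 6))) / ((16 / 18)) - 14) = -570 / 10063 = -0.06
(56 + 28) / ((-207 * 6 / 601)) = -8414 / 207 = -40.65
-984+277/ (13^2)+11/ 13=-165876/ 169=-981.51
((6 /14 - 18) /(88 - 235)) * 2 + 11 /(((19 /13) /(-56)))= -2745186 /6517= -421.23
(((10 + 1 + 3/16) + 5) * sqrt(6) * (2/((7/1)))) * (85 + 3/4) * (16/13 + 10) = 10910.16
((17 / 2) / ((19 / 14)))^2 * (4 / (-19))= -8.26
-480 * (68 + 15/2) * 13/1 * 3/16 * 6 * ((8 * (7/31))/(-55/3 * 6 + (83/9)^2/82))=197138279520/22435661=8786.83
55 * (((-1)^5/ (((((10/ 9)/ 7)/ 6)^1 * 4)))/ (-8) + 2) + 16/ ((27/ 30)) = 55511/ 288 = 192.75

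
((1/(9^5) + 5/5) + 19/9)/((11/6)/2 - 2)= -734836/255879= -2.87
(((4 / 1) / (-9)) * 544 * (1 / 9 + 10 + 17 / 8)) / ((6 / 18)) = -239632 / 27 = -8875.26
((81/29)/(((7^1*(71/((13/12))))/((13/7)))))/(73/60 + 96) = 68445/588497203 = 0.00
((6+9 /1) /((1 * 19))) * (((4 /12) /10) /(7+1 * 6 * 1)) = 1 /494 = 0.00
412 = 412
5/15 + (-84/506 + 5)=3922/759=5.17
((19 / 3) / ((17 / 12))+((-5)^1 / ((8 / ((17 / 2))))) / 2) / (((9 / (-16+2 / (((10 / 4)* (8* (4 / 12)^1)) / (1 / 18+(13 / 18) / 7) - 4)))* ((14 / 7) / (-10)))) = 166145 / 10336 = 16.07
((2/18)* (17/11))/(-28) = -0.01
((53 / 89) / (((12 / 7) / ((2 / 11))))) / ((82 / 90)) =5565 / 80278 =0.07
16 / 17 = 0.94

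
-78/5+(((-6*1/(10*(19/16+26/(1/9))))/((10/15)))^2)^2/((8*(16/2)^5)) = -125118480931742057439/8020415444342440000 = -15.60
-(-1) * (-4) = -4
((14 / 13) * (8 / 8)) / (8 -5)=14 / 39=0.36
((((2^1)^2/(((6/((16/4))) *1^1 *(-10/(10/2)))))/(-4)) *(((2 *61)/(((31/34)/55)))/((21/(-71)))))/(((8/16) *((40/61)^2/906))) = -455057637287/13020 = -34950663.39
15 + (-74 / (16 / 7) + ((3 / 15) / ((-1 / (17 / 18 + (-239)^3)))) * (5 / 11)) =982924339 / 792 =1241066.08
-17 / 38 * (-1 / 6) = 17 / 228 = 0.07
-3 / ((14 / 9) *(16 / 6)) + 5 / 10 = -25 / 112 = -0.22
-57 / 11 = -5.18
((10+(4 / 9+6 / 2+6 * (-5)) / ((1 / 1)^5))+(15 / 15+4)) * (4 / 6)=-208 / 27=-7.70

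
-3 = -3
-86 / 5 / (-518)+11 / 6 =14503 / 7770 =1.87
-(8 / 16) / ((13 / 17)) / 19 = -0.03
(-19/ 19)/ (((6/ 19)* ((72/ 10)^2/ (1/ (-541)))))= 475/ 4206816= 0.00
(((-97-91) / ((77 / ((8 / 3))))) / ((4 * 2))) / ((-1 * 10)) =94 / 1155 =0.08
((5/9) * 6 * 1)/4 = 5/6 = 0.83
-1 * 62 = -62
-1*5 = -5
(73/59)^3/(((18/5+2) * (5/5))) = 1945085/5750612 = 0.34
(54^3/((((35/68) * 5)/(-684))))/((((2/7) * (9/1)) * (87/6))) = -1122446.83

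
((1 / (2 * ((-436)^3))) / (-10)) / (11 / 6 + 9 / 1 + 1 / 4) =3 / 55116434240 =0.00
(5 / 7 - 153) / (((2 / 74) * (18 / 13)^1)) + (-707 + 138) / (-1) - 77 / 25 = -5518001 / 1575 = -3503.49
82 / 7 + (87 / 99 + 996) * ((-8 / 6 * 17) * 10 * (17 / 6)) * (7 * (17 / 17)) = -9317063986 / 2079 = -4481512.26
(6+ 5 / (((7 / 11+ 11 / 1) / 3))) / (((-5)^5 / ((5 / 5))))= -933 / 400000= -0.00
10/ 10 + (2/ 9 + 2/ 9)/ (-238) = 1069/ 1071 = 1.00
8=8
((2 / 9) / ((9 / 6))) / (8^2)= 0.00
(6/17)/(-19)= -6/323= -0.02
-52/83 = -0.63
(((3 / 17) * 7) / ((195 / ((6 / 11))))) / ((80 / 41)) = 861 / 486200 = 0.00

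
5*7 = 35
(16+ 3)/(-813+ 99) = -19/714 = -0.03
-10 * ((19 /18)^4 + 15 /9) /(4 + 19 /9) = -305281 /64152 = -4.76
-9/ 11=-0.82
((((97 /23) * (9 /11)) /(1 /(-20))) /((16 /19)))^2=6716.06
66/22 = 3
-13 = -13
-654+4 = -650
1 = 1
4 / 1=4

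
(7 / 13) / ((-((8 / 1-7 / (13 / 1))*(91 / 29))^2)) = -841 / 856219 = -0.00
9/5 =1.80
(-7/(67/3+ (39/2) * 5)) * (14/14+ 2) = -126/719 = -0.18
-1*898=-898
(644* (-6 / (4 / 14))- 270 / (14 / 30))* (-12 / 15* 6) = 2369232 / 35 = 67692.34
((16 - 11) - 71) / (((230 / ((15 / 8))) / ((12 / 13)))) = -297 / 598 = -0.50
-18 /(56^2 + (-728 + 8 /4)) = -0.01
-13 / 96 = -0.14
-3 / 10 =-0.30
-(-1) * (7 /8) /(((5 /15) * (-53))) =-21 /424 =-0.05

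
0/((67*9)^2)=0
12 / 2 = 6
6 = 6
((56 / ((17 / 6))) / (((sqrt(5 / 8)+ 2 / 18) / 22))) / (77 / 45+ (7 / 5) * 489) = -855360 / 7444147+ 1924560 * sqrt(10) / 7444147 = 0.70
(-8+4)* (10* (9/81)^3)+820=597740/729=819.95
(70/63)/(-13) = -10/117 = -0.09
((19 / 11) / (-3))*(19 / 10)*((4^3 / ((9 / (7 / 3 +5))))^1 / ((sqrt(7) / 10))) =-215.62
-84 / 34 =-42 / 17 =-2.47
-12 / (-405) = 4 / 135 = 0.03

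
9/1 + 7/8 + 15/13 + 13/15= 18557/1560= 11.90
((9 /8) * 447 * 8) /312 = 1341 /104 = 12.89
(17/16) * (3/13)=51/208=0.25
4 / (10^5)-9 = -224999 / 25000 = -9.00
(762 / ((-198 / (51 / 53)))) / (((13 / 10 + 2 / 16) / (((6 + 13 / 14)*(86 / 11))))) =-360207560 / 2558787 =-140.77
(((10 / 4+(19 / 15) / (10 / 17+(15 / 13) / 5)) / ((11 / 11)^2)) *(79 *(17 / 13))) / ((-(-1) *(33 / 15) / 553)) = 105081.11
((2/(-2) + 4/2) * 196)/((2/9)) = 882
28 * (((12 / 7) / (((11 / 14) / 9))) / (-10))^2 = 326592 / 3025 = 107.96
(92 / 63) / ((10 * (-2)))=-23 / 315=-0.07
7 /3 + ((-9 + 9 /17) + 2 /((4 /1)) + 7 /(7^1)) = -473 /102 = -4.64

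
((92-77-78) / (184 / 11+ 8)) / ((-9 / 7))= 539 / 272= 1.98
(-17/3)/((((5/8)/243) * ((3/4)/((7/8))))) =-12852/5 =-2570.40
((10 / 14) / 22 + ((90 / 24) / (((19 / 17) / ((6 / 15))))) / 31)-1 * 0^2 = 3436 / 45353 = 0.08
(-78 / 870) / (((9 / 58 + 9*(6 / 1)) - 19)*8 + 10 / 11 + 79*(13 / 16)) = -2288 / 8838545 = -0.00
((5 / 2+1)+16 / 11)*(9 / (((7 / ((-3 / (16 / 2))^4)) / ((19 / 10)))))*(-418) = -28685421 / 286720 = -100.05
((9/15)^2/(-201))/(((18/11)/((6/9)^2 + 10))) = -517/45225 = -0.01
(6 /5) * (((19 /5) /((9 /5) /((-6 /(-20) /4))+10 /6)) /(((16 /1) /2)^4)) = 171 /3942400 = 0.00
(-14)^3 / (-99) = 2744 / 99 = 27.72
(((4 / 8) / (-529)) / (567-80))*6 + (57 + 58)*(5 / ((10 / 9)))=517.50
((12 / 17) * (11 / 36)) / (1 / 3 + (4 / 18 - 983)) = -0.00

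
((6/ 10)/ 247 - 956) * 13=-1180657/ 95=-12427.97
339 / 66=113 / 22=5.14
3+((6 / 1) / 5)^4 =3171 / 625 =5.07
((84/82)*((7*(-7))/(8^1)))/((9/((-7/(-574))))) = -343/40344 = -0.01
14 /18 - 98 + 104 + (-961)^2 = 923527.78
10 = 10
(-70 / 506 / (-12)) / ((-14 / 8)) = -5 / 759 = -0.01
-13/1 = -13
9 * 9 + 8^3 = 593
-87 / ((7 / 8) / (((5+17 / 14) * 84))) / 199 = -363312 / 1393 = -260.81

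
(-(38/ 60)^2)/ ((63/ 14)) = -361/ 4050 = -0.09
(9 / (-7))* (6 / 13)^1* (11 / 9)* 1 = -66 / 91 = -0.73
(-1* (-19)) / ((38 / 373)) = 373 / 2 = 186.50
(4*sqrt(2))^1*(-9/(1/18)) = -648*sqrt(2) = -916.41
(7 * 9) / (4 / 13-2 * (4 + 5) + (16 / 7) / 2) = -1911 / 502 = -3.81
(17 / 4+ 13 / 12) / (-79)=-16 / 237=-0.07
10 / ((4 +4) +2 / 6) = 6 / 5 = 1.20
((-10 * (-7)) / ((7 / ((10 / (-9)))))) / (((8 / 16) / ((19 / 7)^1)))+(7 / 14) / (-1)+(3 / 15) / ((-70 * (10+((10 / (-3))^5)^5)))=-273678571428339542745837441109 / 4499999999996187201257506500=-60.82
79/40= 1.98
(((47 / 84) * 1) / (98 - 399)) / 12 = -47 / 303408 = -0.00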